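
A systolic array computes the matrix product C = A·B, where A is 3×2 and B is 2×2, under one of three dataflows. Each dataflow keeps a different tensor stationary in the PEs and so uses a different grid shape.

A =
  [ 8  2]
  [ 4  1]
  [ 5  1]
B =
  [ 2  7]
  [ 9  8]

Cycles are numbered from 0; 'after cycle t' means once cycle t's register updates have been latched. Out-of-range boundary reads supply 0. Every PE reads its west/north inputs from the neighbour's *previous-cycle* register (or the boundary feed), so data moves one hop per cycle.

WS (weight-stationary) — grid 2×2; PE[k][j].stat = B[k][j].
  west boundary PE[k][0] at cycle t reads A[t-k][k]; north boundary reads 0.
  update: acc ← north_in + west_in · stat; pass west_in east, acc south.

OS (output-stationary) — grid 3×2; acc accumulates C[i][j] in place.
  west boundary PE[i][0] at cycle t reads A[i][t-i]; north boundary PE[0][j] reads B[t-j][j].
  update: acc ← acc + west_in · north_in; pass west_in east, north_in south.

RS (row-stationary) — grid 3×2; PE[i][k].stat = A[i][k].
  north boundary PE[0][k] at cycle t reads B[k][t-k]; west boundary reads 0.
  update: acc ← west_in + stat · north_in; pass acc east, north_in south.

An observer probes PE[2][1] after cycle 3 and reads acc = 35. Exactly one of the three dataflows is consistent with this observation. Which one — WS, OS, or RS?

dataflow = OS

WS: PE[2][1] is outside its 2×2 grid.
OS [3×2] PE[2][1] across cycles:
  0: (2,1).acc=0  regs=<0,0>
  1: (2,1).acc=0  regs=<0,0>
  2: (2,1).acc=0  regs=<0,0>
  3: (2,1).acc=35  regs=<5,7>
RS [3×2] PE[2][1] across cycles:
  0: (2,1).acc=0  regs=<0,0>
  1: (2,1).acc=0  regs=<0,0>
  2: (2,1).acc=0  regs=<0,0>
  3: (2,1).acc=19  regs=<19,9>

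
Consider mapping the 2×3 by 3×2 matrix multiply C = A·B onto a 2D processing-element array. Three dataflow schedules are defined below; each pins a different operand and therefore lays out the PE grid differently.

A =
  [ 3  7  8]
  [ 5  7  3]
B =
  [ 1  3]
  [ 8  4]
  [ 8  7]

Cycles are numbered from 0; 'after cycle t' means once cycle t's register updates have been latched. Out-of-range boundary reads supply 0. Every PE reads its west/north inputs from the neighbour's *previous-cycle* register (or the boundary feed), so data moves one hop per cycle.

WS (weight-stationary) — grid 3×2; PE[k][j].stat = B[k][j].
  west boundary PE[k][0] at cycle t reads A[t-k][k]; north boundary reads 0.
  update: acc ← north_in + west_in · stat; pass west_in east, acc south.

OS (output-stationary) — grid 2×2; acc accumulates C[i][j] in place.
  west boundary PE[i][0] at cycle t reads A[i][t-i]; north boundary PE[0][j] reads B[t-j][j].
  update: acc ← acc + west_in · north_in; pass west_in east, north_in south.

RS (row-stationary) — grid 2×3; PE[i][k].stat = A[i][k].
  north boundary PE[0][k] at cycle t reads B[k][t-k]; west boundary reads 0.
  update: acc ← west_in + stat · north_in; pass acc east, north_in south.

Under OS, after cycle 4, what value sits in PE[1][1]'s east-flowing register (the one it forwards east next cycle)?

register = 3

OS (2×2). Following PE[1][1] plus its west/north inputs:
  step 0 · PE0,1: acc=0; fwd→0 fwd↓0
  step 0 · PE1,0: acc=0; fwd→0 fwd↓0
  step 0 · PE1,1: acc=0; fwd→0 fwd↓0
  step 1 · PE0,1: acc=9; fwd→3 fwd↓3
  step 1 · PE1,0: acc=5; fwd→5 fwd↓1
  step 1 · PE1,1: acc=0; fwd→0 fwd↓0
  step 2 · PE0,1: acc=37; fwd→7 fwd↓4
  step 2 · PE1,0: acc=61; fwd→7 fwd↓8
  step 2 · PE1,1: acc=15; fwd→5 fwd↓3
  step 3 · PE0,1: acc=93; fwd→8 fwd↓7
  step 3 · PE1,0: acc=85; fwd→3 fwd↓8
  step 3 · PE1,1: acc=43; fwd→7 fwd↓4
  step 4 · PE0,1: acc=93; fwd→0 fwd↓0
  step 4 · PE1,0: acc=85; fwd→0 fwd↓0
  step 4 · PE1,1: acc=64; fwd→3 fwd↓7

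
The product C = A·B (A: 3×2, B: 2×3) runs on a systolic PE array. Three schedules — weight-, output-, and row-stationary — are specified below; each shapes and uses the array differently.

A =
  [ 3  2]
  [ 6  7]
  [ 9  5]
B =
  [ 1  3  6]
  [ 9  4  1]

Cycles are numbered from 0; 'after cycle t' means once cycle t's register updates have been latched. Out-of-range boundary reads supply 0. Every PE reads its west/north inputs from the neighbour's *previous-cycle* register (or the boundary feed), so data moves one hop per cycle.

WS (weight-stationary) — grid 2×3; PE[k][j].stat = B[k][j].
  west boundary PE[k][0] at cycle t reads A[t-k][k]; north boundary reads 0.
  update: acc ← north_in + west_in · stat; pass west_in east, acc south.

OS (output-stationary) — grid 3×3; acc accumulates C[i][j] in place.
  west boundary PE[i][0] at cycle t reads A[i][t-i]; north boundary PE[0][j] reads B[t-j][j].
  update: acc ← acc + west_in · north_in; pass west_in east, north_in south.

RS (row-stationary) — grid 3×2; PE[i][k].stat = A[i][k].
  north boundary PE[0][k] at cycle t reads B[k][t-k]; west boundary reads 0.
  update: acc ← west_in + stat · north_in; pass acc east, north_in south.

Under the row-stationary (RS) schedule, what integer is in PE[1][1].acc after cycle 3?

PE[1][1].acc = 46

Tracing RS — 3×2 array, target PE[1][1]:
  t=0 PE[0][1]: acc=0 h=0 v=0
  t=0 PE[1][0]: acc=0 h=0 v=0
  t=0 PE[1][1]: acc=0 h=0 v=0
  t=1 PE[0][1]: acc=21 h=21 v=9
  t=1 PE[1][0]: acc=6 h=6 v=1
  t=1 PE[1][1]: acc=0 h=0 v=0
  t=2 PE[0][1]: acc=17 h=17 v=4
  t=2 PE[1][0]: acc=18 h=18 v=3
  t=2 PE[1][1]: acc=69 h=69 v=9
  t=3 PE[0][1]: acc=20 h=20 v=1
  t=3 PE[1][0]: acc=36 h=36 v=6
  t=3 PE[1][1]: acc=46 h=46 v=4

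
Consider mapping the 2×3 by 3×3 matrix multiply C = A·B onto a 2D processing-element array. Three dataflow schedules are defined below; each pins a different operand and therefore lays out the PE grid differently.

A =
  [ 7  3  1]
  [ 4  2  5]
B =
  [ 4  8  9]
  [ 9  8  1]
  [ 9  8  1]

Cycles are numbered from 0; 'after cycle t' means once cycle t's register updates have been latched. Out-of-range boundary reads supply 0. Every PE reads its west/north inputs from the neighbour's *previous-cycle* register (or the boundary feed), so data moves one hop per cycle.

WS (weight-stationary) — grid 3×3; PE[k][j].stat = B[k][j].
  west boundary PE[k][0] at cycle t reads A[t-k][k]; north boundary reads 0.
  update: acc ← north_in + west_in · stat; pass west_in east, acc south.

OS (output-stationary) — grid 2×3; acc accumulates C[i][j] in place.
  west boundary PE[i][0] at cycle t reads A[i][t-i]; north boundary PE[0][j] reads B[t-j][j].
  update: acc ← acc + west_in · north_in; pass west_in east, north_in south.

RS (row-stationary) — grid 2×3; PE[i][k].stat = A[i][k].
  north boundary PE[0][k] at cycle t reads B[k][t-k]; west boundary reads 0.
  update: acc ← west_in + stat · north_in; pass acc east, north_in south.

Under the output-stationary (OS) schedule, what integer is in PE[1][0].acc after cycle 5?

PE[1][0].acc = 79

OS (2×3). Following PE[1][0] plus its west/north inputs:
  @0  [0,0]  acc 28  |  →7  ↓4
  @0  [1,0]  acc 0  |  →0  ↓0
  @1  [0,0]  acc 55  |  →3  ↓9
  @1  [1,0]  acc 16  |  →4  ↓4
  @2  [0,0]  acc 64  |  →1  ↓9
  @2  [1,0]  acc 34  |  →2  ↓9
  @3  [0,0]  acc 64  |  →0  ↓0
  @3  [1,0]  acc 79  |  →5  ↓9
  @4  [0,0]  acc 64  |  →0  ↓0
  @4  [1,0]  acc 79  |  →0  ↓0
  @5  [0,0]  acc 64  |  →0  ↓0
  @5  [1,0]  acc 79  |  →0  ↓0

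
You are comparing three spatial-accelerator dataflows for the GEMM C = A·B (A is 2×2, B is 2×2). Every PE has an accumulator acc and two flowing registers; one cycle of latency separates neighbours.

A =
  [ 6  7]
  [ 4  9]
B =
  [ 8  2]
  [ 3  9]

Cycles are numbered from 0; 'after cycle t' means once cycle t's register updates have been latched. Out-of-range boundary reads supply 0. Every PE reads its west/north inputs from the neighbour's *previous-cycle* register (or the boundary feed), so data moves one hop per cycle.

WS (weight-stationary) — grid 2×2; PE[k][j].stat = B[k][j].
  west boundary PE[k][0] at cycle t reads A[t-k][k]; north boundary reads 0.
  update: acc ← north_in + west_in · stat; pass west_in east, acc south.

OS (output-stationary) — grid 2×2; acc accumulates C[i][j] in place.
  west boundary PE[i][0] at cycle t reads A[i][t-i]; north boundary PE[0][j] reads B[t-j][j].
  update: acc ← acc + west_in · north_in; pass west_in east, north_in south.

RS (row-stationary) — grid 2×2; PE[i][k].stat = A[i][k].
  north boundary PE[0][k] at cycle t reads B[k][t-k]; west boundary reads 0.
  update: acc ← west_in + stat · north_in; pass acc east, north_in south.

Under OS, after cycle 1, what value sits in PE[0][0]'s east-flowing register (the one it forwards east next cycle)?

register = 7

OS on a 2×2 grid — tracing PE[0][0] and its feeders:
  after 0 — PE[0][0] acc=48, pass-E 6, pass-S 8
  after 1 — PE[0][0] acc=69, pass-E 7, pass-S 3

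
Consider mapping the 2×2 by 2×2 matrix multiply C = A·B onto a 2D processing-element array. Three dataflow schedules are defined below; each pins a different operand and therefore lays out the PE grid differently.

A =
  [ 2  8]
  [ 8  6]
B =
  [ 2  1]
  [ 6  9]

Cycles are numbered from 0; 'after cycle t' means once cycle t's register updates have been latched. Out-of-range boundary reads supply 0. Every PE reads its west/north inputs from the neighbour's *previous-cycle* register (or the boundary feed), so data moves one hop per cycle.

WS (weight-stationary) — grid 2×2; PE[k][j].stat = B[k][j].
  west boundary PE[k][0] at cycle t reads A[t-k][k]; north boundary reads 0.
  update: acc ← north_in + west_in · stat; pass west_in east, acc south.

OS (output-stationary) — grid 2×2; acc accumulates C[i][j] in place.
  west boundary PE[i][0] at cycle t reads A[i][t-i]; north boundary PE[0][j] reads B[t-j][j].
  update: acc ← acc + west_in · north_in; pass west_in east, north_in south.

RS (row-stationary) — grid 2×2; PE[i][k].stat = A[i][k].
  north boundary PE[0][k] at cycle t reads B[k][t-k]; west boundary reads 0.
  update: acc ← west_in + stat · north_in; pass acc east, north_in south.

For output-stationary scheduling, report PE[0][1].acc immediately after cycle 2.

OS on a 2×2 grid — tracing PE[0][1] and its feeders:
  [0] (0,0) acc=4 (h:2 v:2)
  [0] (0,1) acc=0 (h:0 v:0)
  [1] (0,0) acc=52 (h:8 v:6)
  [1] (0,1) acc=2 (h:2 v:1)
  [2] (0,0) acc=52 (h:0 v:0)
  [2] (0,1) acc=74 (h:8 v:9)

PE[0][1].acc = 74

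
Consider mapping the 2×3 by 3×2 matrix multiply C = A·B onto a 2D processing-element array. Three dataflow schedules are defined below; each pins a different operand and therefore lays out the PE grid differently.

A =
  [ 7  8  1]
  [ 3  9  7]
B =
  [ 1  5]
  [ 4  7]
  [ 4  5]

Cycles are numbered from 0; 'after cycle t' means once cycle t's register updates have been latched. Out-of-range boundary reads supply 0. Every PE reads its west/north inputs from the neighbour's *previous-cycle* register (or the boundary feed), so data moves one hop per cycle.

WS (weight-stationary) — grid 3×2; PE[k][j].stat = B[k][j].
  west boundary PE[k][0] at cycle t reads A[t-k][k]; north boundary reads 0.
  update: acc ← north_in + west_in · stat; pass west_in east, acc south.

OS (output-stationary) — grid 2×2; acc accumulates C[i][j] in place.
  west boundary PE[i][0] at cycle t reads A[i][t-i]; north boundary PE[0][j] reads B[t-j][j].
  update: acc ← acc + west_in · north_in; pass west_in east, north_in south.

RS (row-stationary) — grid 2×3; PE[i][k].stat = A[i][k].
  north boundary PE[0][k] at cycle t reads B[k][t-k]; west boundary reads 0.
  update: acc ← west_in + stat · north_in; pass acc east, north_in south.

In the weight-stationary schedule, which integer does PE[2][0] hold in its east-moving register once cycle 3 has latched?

Tracing WS — 3×2 array, target PE[2][0]:
  t=0 PE[1][0]: acc=0 h=0 v=0
  t=0 PE[2][0]: acc=0 h=0 v=0
  t=1 PE[1][0]: acc=39 h=8 v=39
  t=1 PE[2][0]: acc=0 h=0 v=0
  t=2 PE[1][0]: acc=39 h=9 v=39
  t=2 PE[2][0]: acc=43 h=1 v=43
  t=3 PE[1][0]: acc=0 h=0 v=0
  t=3 PE[2][0]: acc=67 h=7 v=67

register = 7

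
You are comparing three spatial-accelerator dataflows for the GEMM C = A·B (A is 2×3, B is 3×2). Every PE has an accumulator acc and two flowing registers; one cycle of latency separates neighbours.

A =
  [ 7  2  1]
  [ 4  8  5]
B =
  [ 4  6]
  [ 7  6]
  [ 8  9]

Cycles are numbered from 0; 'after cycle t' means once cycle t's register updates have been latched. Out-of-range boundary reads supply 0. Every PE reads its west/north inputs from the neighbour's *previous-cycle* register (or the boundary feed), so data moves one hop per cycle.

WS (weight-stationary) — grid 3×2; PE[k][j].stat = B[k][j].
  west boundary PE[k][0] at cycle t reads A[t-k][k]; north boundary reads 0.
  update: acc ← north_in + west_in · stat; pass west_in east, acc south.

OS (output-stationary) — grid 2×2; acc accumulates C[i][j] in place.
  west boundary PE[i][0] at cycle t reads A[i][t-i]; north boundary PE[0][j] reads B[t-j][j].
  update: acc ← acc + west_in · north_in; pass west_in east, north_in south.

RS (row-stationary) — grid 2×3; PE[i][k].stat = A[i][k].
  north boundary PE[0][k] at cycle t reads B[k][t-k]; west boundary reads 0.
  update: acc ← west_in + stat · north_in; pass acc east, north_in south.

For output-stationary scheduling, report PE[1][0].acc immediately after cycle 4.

OS (2×2). Following PE[1][0] plus its west/north inputs:
  c0 r0c0: 28 / 7 / 4
  c0 r1c0: 0 / 0 / 0
  c1 r0c0: 42 / 2 / 7
  c1 r1c0: 16 / 4 / 4
  c2 r0c0: 50 / 1 / 8
  c2 r1c0: 72 / 8 / 7
  c3 r0c0: 50 / 0 / 0
  c3 r1c0: 112 / 5 / 8
  c4 r0c0: 50 / 0 / 0
  c4 r1c0: 112 / 0 / 0

PE[1][0].acc = 112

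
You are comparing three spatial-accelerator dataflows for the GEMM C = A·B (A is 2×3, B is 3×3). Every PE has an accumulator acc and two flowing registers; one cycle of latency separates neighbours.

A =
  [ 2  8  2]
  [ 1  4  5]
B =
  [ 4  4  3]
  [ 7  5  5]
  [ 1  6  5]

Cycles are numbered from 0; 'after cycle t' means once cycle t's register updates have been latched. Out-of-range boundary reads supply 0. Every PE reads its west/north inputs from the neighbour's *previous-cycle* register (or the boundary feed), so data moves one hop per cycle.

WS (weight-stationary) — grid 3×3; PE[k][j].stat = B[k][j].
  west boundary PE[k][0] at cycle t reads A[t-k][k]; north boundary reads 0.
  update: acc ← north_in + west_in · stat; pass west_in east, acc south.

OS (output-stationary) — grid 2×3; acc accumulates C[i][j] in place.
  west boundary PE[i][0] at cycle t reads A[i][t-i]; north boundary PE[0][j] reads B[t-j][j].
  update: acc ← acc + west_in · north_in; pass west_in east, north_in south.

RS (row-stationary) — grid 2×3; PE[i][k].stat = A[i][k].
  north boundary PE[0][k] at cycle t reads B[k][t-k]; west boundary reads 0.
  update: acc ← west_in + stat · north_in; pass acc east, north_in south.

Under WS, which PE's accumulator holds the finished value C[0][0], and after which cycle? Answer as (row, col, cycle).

WS — PE[2][0] is where C[0][0] collects:
  step 0 · PE2,0: acc=0; fwd→0 fwd↓0
  step 1 · PE2,0: acc=0; fwd→0 fwd↓0
  step 2 · PE2,0: acc=66; fwd→2 fwd↓66

(row, col, cycle) = (2, 0, 2)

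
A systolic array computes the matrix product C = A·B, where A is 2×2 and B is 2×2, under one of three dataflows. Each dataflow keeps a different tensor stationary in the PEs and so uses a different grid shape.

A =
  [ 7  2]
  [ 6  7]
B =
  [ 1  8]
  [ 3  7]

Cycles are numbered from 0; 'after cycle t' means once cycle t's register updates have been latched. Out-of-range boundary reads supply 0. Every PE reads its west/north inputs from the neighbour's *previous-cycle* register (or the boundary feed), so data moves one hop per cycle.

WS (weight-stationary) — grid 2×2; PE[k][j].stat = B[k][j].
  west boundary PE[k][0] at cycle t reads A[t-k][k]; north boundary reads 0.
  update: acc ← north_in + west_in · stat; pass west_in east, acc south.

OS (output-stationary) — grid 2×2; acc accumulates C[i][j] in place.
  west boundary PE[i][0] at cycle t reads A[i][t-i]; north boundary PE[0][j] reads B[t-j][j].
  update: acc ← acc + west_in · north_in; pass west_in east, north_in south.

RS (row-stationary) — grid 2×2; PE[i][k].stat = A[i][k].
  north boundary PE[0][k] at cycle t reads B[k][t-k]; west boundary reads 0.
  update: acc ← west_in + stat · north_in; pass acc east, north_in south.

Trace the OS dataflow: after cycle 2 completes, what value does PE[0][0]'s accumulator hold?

PE[0][0].acc = 13

OS (2×2). Following PE[0][0] plus its west/north inputs:
  [0] (0,0) acc=7 (h:7 v:1)
  [1] (0,0) acc=13 (h:2 v:3)
  [2] (0,0) acc=13 (h:0 v:0)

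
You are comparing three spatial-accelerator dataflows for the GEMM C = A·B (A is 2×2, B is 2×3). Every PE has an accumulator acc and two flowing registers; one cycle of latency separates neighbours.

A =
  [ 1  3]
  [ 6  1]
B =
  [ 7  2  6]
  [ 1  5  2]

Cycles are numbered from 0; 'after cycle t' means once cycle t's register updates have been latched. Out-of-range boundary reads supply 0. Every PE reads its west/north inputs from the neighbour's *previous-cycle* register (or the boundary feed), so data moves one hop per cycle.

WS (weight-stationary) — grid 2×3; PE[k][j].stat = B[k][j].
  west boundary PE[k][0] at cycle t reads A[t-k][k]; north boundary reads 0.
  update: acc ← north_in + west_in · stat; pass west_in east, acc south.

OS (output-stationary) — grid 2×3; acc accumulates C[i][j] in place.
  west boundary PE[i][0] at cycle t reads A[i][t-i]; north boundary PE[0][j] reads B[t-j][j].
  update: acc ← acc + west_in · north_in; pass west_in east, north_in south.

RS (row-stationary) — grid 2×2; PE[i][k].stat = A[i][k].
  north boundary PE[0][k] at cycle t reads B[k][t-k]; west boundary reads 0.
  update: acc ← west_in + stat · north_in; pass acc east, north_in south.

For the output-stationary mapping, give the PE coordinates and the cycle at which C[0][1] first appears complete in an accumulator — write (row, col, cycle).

(row, col, cycle) = (0, 1, 2)

Under OS, C[0][1] lands at PE[0][1]:
  after 0 — PE[0][1] acc=0, pass-E 0, pass-S 0
  after 1 — PE[0][1] acc=2, pass-E 1, pass-S 2
  after 2 — PE[0][1] acc=17, pass-E 3, pass-S 5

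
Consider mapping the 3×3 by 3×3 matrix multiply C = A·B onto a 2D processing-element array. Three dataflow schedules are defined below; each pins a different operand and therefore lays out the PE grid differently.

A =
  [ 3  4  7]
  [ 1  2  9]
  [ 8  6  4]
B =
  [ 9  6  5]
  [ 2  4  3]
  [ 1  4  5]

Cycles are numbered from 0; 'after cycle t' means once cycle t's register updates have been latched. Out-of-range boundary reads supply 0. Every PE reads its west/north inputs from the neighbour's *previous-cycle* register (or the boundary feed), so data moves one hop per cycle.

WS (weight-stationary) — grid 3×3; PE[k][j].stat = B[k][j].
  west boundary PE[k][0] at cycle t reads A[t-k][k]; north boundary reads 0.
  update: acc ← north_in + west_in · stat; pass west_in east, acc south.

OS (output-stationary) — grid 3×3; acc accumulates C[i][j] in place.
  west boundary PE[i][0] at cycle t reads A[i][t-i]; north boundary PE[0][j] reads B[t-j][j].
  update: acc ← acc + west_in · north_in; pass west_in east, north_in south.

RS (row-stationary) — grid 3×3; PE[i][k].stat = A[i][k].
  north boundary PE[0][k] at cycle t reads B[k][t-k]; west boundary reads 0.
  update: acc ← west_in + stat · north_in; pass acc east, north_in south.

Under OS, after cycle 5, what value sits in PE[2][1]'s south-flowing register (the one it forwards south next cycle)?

OS 3×3: PE[2][1] cycle-by-cycle (with neighbour feeds):
  @0  [1,1]  acc 0  |  →0  ↓0
  @0  [2,0]  acc 0  |  →0  ↓0
  @0  [2,1]  acc 0  |  →0  ↓0
  @1  [1,1]  acc 0  |  →0  ↓0
  @1  [2,0]  acc 0  |  →0  ↓0
  @1  [2,1]  acc 0  |  →0  ↓0
  @2  [1,1]  acc 6  |  →1  ↓6
  @2  [2,0]  acc 72  |  →8  ↓9
  @2  [2,1]  acc 0  |  →0  ↓0
  @3  [1,1]  acc 14  |  →2  ↓4
  @3  [2,0]  acc 84  |  →6  ↓2
  @3  [2,1]  acc 48  |  →8  ↓6
  @4  [1,1]  acc 50  |  →9  ↓4
  @4  [2,0]  acc 88  |  →4  ↓1
  @4  [2,1]  acc 72  |  →6  ↓4
  @5  [1,1]  acc 50  |  →0  ↓0
  @5  [2,0]  acc 88  |  →0  ↓0
  @5  [2,1]  acc 88  |  →4  ↓4

register = 4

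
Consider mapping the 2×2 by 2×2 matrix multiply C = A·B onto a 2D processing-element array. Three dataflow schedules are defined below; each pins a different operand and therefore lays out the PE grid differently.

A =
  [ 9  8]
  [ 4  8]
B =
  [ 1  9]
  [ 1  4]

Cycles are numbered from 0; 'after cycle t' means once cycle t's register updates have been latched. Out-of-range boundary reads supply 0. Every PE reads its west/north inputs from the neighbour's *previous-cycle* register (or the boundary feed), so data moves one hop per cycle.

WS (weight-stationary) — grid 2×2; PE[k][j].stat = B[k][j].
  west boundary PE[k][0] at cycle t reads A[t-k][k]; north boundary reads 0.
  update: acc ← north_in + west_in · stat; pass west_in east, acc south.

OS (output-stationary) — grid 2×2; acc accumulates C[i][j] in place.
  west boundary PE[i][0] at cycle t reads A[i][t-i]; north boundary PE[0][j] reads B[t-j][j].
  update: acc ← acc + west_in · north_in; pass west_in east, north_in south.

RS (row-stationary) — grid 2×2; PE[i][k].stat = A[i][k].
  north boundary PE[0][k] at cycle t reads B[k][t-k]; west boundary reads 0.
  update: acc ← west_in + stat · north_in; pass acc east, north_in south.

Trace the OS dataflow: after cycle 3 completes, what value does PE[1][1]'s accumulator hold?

OS 2×2: PE[1][1] cycle-by-cycle (with neighbour feeds):
  step 0 · PE0,1: acc=0; fwd→0 fwd↓0
  step 0 · PE1,0: acc=0; fwd→0 fwd↓0
  step 0 · PE1,1: acc=0; fwd→0 fwd↓0
  step 1 · PE0,1: acc=81; fwd→9 fwd↓9
  step 1 · PE1,0: acc=4; fwd→4 fwd↓1
  step 1 · PE1,1: acc=0; fwd→0 fwd↓0
  step 2 · PE0,1: acc=113; fwd→8 fwd↓4
  step 2 · PE1,0: acc=12; fwd→8 fwd↓1
  step 2 · PE1,1: acc=36; fwd→4 fwd↓9
  step 3 · PE0,1: acc=113; fwd→0 fwd↓0
  step 3 · PE1,0: acc=12; fwd→0 fwd↓0
  step 3 · PE1,1: acc=68; fwd→8 fwd↓4

PE[1][1].acc = 68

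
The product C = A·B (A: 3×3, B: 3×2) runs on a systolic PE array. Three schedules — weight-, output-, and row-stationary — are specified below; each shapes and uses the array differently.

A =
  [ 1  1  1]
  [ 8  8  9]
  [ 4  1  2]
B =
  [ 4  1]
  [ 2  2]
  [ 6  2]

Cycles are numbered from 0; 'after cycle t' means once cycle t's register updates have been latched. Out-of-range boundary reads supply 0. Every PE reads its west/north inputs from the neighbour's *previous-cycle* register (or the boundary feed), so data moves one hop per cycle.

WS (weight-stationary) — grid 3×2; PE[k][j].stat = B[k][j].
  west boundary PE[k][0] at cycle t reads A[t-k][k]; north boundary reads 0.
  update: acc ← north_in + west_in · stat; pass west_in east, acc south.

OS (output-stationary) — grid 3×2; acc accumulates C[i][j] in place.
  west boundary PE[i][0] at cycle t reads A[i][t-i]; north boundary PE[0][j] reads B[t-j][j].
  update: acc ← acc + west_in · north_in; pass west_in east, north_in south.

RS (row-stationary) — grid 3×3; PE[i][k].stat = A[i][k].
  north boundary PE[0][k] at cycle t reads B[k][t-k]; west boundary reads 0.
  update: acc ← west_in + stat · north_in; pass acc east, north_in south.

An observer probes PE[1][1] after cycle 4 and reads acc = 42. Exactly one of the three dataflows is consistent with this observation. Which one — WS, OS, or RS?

Under WS (3×2), PE[1][1]:
  @0  [1,1]  acc 0  |  →0  ↓0
  @1  [1,1]  acc 0  |  →0  ↓0
  @2  [1,1]  acc 3  |  →1  ↓3
  @3  [1,1]  acc 24  |  →8  ↓24
  @4  [1,1]  acc 6  |  →1  ↓6
Under OS (3×2), PE[1][1]:
  @0  [1,1]  acc 0  |  →0  ↓0
  @1  [1,1]  acc 0  |  →0  ↓0
  @2  [1,1]  acc 8  |  →8  ↓1
  @3  [1,1]  acc 24  |  →8  ↓2
  @4  [1,1]  acc 42  |  →9  ↓2
Under RS (3×3), PE[1][1]:
  @0  [1,1]  acc 0  |  →0  ↓0
  @1  [1,1]  acc 0  |  →0  ↓0
  @2  [1,1]  acc 48  |  →48  ↓2
  @3  [1,1]  acc 24  |  →24  ↓2
  @4  [1,1]  acc 0  |  →0  ↓0

dataflow = OS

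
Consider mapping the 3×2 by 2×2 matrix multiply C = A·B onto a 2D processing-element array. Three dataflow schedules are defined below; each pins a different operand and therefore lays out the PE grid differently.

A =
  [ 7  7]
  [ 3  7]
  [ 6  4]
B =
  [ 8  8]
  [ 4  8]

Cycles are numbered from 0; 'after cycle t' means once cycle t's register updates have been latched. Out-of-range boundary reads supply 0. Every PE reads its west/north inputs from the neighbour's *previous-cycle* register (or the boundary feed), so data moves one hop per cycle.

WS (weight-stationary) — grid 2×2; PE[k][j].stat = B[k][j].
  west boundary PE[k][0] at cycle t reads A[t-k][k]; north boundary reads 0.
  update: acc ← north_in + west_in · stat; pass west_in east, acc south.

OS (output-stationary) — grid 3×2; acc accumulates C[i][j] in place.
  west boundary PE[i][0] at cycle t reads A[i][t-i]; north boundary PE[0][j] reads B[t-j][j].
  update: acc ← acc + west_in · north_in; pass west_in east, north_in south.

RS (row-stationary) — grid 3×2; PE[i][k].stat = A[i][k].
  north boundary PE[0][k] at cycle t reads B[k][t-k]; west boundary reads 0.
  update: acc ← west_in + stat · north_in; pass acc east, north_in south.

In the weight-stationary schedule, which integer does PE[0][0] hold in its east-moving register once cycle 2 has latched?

register = 6

Tracing WS — 2×2 array, target PE[0][0]:
  after 0 — PE[0][0] acc=56, pass-E 7, pass-S 56
  after 1 — PE[0][0] acc=24, pass-E 3, pass-S 24
  after 2 — PE[0][0] acc=48, pass-E 6, pass-S 48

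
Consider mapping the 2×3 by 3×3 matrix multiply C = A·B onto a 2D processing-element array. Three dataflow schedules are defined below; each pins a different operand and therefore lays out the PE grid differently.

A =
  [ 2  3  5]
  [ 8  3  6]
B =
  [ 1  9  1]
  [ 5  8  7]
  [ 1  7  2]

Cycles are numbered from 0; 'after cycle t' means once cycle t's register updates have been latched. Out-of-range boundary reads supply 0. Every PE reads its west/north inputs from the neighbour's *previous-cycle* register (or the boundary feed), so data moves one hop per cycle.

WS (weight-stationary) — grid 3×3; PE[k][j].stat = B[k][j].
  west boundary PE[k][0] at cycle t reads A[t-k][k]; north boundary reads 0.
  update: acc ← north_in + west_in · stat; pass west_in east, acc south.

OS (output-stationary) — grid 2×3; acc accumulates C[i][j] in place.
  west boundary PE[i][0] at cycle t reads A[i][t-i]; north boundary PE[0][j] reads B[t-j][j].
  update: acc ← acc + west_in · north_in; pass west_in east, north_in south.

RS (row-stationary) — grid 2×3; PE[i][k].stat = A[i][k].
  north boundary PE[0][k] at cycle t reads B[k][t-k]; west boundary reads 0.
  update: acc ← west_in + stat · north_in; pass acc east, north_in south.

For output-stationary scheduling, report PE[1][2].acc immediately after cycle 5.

OS 2×3: PE[1][2] cycle-by-cycle (with neighbour feeds):
  c0 r0c2: 0 / 0 / 0
  c0 r1c1: 0 / 0 / 0
  c0 r1c2: 0 / 0 / 0
  c1 r0c2: 0 / 0 / 0
  c1 r1c1: 0 / 0 / 0
  c1 r1c2: 0 / 0 / 0
  c2 r0c2: 2 / 2 / 1
  c2 r1c1: 72 / 8 / 9
  c2 r1c2: 0 / 0 / 0
  c3 r0c2: 23 / 3 / 7
  c3 r1c1: 96 / 3 / 8
  c3 r1c2: 8 / 8 / 1
  c4 r0c2: 33 / 5 / 2
  c4 r1c1: 138 / 6 / 7
  c4 r1c2: 29 / 3 / 7
  c5 r0c2: 33 / 0 / 0
  c5 r1c1: 138 / 0 / 0
  c5 r1c2: 41 / 6 / 2

PE[1][2].acc = 41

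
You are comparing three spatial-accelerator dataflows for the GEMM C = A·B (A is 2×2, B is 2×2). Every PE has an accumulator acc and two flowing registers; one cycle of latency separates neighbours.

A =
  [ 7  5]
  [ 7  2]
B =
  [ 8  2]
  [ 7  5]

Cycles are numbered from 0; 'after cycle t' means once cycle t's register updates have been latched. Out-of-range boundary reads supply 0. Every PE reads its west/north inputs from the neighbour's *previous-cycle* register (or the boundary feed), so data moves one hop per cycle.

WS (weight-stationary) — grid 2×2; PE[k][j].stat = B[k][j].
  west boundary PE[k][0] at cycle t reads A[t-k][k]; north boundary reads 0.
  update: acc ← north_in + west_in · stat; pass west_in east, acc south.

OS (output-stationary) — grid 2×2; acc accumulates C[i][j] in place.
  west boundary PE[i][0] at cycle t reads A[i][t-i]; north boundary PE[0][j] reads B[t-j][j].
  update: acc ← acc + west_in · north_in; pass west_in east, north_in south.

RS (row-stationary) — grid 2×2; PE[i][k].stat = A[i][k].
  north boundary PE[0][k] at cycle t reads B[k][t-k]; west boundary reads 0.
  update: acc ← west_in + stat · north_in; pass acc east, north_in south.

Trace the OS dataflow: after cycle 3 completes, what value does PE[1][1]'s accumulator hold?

PE[1][1].acc = 24

OS (2×2). Following PE[1][1] plus its west/north inputs:
  [0] (0,1) acc=0 (h:0 v:0)
  [0] (1,0) acc=0 (h:0 v:0)
  [0] (1,1) acc=0 (h:0 v:0)
  [1] (0,1) acc=14 (h:7 v:2)
  [1] (1,0) acc=56 (h:7 v:8)
  [1] (1,1) acc=0 (h:0 v:0)
  [2] (0,1) acc=39 (h:5 v:5)
  [2] (1,0) acc=70 (h:2 v:7)
  [2] (1,1) acc=14 (h:7 v:2)
  [3] (0,1) acc=39 (h:0 v:0)
  [3] (1,0) acc=70 (h:0 v:0)
  [3] (1,1) acc=24 (h:2 v:5)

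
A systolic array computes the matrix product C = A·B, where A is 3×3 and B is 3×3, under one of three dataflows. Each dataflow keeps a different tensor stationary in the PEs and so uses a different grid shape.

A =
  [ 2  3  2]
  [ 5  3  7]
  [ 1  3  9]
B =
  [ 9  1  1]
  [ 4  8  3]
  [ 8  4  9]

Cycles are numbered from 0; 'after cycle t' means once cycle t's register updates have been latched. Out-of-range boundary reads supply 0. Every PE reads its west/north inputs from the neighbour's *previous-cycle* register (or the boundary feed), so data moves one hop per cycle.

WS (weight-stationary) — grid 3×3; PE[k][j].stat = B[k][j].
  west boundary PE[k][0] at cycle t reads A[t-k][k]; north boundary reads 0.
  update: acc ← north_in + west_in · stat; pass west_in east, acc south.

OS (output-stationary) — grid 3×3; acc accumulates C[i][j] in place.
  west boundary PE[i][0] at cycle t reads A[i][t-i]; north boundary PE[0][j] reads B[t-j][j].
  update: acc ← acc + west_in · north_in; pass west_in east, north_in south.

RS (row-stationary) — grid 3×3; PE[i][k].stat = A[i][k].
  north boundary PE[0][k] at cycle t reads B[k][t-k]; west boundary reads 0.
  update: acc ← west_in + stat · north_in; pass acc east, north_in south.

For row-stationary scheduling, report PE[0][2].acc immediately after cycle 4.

PE[0][2].acc = 29

RS on a 3×3 grid — tracing PE[0][2] and its feeders:
  after 0 — PE[0][1] acc=0, pass-E 0, pass-S 0
  after 0 — PE[0][2] acc=0, pass-E 0, pass-S 0
  after 1 — PE[0][1] acc=30, pass-E 30, pass-S 4
  after 1 — PE[0][2] acc=0, pass-E 0, pass-S 0
  after 2 — PE[0][1] acc=26, pass-E 26, pass-S 8
  after 2 — PE[0][2] acc=46, pass-E 46, pass-S 8
  after 3 — PE[0][1] acc=11, pass-E 11, pass-S 3
  after 3 — PE[0][2] acc=34, pass-E 34, pass-S 4
  after 4 — PE[0][1] acc=0, pass-E 0, pass-S 0
  after 4 — PE[0][2] acc=29, pass-E 29, pass-S 9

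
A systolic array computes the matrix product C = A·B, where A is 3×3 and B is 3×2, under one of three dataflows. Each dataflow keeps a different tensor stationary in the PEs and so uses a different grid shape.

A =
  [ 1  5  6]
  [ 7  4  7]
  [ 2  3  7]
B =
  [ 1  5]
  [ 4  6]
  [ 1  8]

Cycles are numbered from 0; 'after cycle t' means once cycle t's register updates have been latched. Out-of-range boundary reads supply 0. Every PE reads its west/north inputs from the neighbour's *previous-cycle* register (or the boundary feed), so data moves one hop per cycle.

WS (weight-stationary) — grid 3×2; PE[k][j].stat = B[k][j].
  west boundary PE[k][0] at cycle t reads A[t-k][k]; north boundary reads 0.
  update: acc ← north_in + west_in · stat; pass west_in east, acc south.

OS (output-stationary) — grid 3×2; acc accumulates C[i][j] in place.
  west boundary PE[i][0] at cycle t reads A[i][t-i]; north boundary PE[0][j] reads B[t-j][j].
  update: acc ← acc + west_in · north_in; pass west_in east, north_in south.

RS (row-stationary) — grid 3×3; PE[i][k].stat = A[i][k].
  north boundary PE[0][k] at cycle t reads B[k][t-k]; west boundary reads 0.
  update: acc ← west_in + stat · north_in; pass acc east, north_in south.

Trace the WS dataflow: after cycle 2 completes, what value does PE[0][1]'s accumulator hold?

WS 3×2: PE[0][1] cycle-by-cycle (with neighbour feeds):
  [0] (0,0) acc=1 (h:1 v:1)
  [0] (0,1) acc=0 (h:0 v:0)
  [1] (0,0) acc=7 (h:7 v:7)
  [1] (0,1) acc=5 (h:1 v:5)
  [2] (0,0) acc=2 (h:2 v:2)
  [2] (0,1) acc=35 (h:7 v:35)

PE[0][1].acc = 35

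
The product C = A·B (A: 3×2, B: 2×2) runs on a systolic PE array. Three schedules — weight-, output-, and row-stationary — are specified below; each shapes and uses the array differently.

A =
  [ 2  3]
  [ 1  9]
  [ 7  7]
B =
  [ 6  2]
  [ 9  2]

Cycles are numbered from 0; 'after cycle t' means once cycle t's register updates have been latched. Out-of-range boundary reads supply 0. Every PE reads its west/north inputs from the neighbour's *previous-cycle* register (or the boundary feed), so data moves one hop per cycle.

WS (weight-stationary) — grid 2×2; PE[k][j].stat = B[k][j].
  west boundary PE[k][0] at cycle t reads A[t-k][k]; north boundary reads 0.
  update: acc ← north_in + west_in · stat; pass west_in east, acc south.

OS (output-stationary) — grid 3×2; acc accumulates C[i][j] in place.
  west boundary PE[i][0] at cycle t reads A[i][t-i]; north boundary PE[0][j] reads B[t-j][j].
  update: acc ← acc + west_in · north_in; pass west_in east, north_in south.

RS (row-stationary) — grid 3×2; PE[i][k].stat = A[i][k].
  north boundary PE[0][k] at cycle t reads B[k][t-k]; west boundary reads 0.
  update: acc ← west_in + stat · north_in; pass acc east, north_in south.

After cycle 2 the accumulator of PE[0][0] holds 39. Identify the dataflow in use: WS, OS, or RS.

dataflow = OS

WS (2×2 grid), PE[0][0]:
  [0] (0,0) acc=12 (h:2 v:12)
  [1] (0,0) acc=6 (h:1 v:6)
  [2] (0,0) acc=42 (h:7 v:42)
OS (3×2 grid), PE[0][0]:
  [0] (0,0) acc=12 (h:2 v:6)
  [1] (0,0) acc=39 (h:3 v:9)
  [2] (0,0) acc=39 (h:0 v:0)
RS (3×2 grid), PE[0][0]:
  [0] (0,0) acc=12 (h:12 v:6)
  [1] (0,0) acc=4 (h:4 v:2)
  [2] (0,0) acc=0 (h:0 v:0)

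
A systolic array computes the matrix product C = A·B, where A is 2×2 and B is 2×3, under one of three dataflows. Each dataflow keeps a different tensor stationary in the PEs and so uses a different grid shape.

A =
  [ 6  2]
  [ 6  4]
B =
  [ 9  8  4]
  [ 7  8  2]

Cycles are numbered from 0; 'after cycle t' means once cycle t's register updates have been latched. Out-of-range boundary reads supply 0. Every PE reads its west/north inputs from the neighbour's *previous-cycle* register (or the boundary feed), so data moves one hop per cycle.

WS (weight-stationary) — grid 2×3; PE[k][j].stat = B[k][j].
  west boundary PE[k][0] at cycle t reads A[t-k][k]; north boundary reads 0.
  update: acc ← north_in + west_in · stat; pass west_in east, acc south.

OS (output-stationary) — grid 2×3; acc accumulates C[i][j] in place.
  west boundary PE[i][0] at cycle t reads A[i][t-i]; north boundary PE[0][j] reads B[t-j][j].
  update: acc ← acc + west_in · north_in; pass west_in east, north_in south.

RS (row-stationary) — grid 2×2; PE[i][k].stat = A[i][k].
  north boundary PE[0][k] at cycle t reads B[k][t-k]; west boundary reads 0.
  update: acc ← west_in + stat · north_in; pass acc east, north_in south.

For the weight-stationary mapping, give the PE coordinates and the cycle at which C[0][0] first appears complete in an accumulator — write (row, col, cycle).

WS: C[0][0] accumulates in PE[1][0]:
  t=0 PE[1][0]: acc=0 h=0 v=0
  t=1 PE[1][0]: acc=68 h=2 v=68

(row, col, cycle) = (1, 0, 1)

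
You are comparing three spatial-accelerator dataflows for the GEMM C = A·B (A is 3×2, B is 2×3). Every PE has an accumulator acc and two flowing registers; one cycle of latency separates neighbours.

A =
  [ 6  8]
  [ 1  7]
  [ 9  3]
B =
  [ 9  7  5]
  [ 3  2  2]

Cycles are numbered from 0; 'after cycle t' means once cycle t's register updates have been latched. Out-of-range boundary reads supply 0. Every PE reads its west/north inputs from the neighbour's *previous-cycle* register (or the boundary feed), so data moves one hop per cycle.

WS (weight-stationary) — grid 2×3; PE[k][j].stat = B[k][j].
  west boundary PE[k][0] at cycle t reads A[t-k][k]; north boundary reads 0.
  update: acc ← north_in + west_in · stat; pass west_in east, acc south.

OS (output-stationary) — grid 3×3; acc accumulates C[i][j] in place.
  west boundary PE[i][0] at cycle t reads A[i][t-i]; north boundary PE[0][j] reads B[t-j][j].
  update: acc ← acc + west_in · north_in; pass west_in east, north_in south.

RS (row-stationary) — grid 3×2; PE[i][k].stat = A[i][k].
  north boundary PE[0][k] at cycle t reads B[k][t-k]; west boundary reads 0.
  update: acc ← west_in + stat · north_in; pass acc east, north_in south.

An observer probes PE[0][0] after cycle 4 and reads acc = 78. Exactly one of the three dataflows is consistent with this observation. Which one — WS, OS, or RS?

WS (2×3 grid), PE[0][0]:
  after 0 — PE[0][0] acc=54, pass-E 6, pass-S 54
  after 1 — PE[0][0] acc=9, pass-E 1, pass-S 9
  after 2 — PE[0][0] acc=81, pass-E 9, pass-S 81
  after 3 — PE[0][0] acc=0, pass-E 0, pass-S 0
  after 4 — PE[0][0] acc=0, pass-E 0, pass-S 0
OS (3×3 grid), PE[0][0]:
  after 0 — PE[0][0] acc=54, pass-E 6, pass-S 9
  after 1 — PE[0][0] acc=78, pass-E 8, pass-S 3
  after 2 — PE[0][0] acc=78, pass-E 0, pass-S 0
  after 3 — PE[0][0] acc=78, pass-E 0, pass-S 0
  after 4 — PE[0][0] acc=78, pass-E 0, pass-S 0
RS (3×2 grid), PE[0][0]:
  after 0 — PE[0][0] acc=54, pass-E 54, pass-S 9
  after 1 — PE[0][0] acc=42, pass-E 42, pass-S 7
  after 2 — PE[0][0] acc=30, pass-E 30, pass-S 5
  after 3 — PE[0][0] acc=0, pass-E 0, pass-S 0
  after 4 — PE[0][0] acc=0, pass-E 0, pass-S 0

dataflow = OS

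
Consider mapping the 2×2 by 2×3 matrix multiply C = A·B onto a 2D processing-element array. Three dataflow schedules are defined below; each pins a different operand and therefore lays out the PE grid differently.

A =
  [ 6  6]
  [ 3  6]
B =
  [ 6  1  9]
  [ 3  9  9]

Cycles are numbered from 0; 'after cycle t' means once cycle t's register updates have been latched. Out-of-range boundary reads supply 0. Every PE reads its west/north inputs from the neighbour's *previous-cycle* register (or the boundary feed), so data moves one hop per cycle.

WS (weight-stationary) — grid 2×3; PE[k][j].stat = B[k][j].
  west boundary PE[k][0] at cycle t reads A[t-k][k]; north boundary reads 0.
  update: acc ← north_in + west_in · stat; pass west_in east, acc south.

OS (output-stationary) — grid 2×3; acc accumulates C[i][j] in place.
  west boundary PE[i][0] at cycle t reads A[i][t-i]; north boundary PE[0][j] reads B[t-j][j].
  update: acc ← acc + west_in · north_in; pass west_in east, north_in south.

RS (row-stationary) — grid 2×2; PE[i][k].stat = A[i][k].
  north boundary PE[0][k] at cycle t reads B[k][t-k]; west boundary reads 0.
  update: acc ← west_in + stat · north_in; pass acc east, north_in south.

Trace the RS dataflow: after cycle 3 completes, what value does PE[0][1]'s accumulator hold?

RS on a 2×2 grid — tracing PE[0][1] and its feeders:
  [0] (0,0) acc=36 (h:36 v:6)
  [0] (0,1) acc=0 (h:0 v:0)
  [1] (0,0) acc=6 (h:6 v:1)
  [1] (0,1) acc=54 (h:54 v:3)
  [2] (0,0) acc=54 (h:54 v:9)
  [2] (0,1) acc=60 (h:60 v:9)
  [3] (0,0) acc=0 (h:0 v:0)
  [3] (0,1) acc=108 (h:108 v:9)

PE[0][1].acc = 108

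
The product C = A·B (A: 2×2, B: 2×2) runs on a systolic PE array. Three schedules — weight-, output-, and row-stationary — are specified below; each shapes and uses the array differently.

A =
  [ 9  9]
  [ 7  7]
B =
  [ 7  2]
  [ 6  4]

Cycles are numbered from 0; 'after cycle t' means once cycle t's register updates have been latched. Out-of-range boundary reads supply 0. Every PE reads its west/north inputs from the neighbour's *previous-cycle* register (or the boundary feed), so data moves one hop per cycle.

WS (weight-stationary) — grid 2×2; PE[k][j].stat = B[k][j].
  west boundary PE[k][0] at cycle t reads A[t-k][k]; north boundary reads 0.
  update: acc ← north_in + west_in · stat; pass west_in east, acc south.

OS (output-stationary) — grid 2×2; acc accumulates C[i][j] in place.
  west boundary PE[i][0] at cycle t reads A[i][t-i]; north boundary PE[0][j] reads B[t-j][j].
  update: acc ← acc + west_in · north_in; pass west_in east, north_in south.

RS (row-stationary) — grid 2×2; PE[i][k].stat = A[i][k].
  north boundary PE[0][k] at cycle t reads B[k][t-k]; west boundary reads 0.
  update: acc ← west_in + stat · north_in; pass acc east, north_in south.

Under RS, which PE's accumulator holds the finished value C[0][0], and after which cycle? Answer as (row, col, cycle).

RS — PE[0][1] is where C[0][0] collects:
  t=0 PE[0][1]: acc=0 h=0 v=0
  t=1 PE[0][1]: acc=117 h=117 v=6

(row, col, cycle) = (0, 1, 1)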